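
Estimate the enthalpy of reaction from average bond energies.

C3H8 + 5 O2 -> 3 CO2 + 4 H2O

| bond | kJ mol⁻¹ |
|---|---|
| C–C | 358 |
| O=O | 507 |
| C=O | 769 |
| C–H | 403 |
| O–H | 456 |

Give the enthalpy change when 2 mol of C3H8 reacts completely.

ΔH = −3574 kJ

Bonds broken (reactants):
  C–C: 2 × 358 = 716
  C–H: 8 × 403 = 3224
  O=O: 5 × 507 = 2535
  Σ(broken) = 6475 kJ
Bonds formed (products):
  C=O: 6 × 769 = 4614
  O–H: 8 × 456 = 3648
  Σ(formed) = 8262 kJ
ΔH = Σ(broken) − Σ(formed) = 6475 − 8262 = −1787 kJ
For 2× the reaction as written: 2 × (−1787) = −3574 kJ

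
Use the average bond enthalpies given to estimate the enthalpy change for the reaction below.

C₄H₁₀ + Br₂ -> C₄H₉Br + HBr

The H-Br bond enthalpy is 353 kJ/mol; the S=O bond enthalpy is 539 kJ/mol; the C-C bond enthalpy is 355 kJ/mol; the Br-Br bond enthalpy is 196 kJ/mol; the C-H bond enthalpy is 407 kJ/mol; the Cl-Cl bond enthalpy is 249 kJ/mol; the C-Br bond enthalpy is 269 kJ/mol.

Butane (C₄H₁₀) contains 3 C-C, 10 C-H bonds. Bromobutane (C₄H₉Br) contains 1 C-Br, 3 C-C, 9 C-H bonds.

Bonds broken (reactants):
  Br-Br: 1 × 196 = 196
  C-C: 3 × 355 = 1065
  C-H: 10 × 407 = 4070
  Σ(broken) = 5331 kJ
Bonds formed (products):
  C-Br: 1 × 269 = 269
  C-C: 3 × 355 = 1065
  C-H: 9 × 407 = 3663
  H-Br: 1 × 353 = 353
  Σ(formed) = 5350 kJ
ΔH = Σ(broken) − Σ(formed) = 5331 − 5350 = −19 kJ

ΔH ≈ −19 kJ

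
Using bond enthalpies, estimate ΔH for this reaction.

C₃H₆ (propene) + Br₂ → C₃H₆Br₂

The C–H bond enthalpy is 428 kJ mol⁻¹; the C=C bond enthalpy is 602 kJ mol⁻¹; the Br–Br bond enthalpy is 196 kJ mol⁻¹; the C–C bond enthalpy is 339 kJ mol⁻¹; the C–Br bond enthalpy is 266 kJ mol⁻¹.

Bonds broken (reactants):
  Br–Br: 1 × 196 = 196
  C–C: 1 × 339 = 339
  C–H: 6 × 428 = 2568
  C=C: 1 × 602 = 602
  Σ(broken) = 3705 kJ
Bonds formed (products):
  C–Br: 2 × 266 = 532
  C–C: 2 × 339 = 678
  C–H: 6 × 428 = 2568
  Σ(formed) = 3778 kJ
ΔH = Σ(broken) − Σ(formed) = 3705 − 3778 = −73 kJ

ΔH ≈ −73 kJ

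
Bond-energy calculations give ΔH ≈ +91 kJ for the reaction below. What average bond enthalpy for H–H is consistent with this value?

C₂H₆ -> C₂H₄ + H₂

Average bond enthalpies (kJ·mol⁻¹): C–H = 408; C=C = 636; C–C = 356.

Let D be the H–H bond energy.
Σ(broken) = 1×356 + 6×408 = 2804
Σ(formed) = 4×408 + 1×636 + 1×D = 2268 + D
ΔH = Σ(broken) − Σ(formed) = (2804) − (2268 + D) = +536 − D
Setting this equal to +91 kJ gives D = 445 kJ/mol.

D(H–H) ≈ 445 kJ/mol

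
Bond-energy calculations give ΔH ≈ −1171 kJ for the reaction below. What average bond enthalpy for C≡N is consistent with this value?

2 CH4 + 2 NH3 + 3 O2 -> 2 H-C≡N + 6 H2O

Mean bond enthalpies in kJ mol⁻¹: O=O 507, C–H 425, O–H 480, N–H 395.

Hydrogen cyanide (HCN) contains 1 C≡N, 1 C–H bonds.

D(C≡N) ≈ 926 kJ/mol

Let D be the C≡N bond energy.
Σ(broken) = 8×425 + 6×395 + 3×507 = 7291
Σ(formed) = 2×D + 2×425 + 12×480 = 6610 + 2D
ΔH = Σ(broken) − Σ(formed) = (7291) − (6610 + 2D) = +681 − 2D
Setting this equal to −1171 kJ gives 2D = 1852, so D = 926 kJ/mol.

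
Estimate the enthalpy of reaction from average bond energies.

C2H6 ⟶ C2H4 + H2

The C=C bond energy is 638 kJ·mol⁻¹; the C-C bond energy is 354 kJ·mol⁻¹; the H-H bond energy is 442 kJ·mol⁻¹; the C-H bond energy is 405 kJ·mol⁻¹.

Bonds broken (reactants):
  C-C: 1 × 354 = 354
  C-H: 6 × 405 = 2430
  Σ(broken) = 2784 kJ
Bonds formed (products):
  C-H: 4 × 405 = 1620
  C=C: 1 × 638 = 638
  H-H: 1 × 442 = 442
  Σ(formed) = 2700 kJ
ΔH = Σ(broken) − Σ(formed) = 2784 − 2700 = +84 kJ

ΔH ≈ +84 kJ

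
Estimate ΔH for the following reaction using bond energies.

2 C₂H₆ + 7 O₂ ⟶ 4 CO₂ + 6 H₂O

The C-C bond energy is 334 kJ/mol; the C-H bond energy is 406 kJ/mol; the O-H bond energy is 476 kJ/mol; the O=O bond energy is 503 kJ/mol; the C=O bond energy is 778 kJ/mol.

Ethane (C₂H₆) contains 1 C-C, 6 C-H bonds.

ΔH ≈ −2875 kJ

Bonds broken (reactants):
  C-C: 2 × 334 = 668
  C-H: 12 × 406 = 4872
  O=O: 7 × 503 = 3521
  Σ(broken) = 9061 kJ
Bonds formed (products):
  C=O: 8 × 778 = 6224
  O-H: 12 × 476 = 5712
  Σ(formed) = 11936 kJ
ΔH = Σ(broken) − Σ(formed) = 9061 − 11936 = −2875 kJ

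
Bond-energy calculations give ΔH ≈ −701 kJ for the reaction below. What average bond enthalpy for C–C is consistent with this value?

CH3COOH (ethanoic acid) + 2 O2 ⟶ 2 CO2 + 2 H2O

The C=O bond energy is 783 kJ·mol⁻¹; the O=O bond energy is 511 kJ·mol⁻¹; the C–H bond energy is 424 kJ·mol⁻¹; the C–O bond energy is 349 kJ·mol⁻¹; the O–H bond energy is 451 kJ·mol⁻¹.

D(C–C) ≈ 358 kJ/mol

Let D be the C–C bond energy.
Σ(broken) = 1×D + 3×424 + 1×349 + 1×783 + 1×451 + 2×511 = 3877 + D
Σ(formed) = 4×783 + 4×451 = 4936
ΔH = Σ(broken) − Σ(formed) = (3877 + D) − (4936) = −1059 + D
Setting this equal to −701 kJ gives D = 358 kJ/mol.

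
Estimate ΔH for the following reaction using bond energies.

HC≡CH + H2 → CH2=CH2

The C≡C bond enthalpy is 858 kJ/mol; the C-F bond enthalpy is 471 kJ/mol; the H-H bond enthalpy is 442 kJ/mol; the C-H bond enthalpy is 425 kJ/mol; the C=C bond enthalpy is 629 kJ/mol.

Bonds broken (reactants):
  C≡C: 1 × 858 = 858
  C-H: 2 × 425 = 850
  H-H: 1 × 442 = 442
  Σ(broken) = 2150 kJ
Bonds formed (products):
  C-H: 4 × 425 = 1700
  C=C: 1 × 629 = 629
  Σ(formed) = 2329 kJ
ΔH = Σ(broken) − Σ(formed) = 2150 − 2329 = −179 kJ

ΔH ≈ −179 kJ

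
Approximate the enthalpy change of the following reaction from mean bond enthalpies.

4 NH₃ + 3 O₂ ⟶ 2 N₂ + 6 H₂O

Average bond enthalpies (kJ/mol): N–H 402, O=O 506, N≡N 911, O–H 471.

ΔH ≈ −1132 kJ

Bonds broken (reactants):
  N–H: 12 × 402 = 4824
  O=O: 3 × 506 = 1518
  Σ(broken) = 6342 kJ
Bonds formed (products):
  N≡N: 2 × 911 = 1822
  O–H: 12 × 471 = 5652
  Σ(formed) = 7474 kJ
ΔH = Σ(broken) − Σ(formed) = 6342 − 7474 = −1132 kJ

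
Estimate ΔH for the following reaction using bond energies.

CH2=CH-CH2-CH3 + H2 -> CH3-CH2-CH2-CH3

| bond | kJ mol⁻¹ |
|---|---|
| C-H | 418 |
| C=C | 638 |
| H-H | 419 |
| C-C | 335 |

ΔH ≈ −114 kJ

Bonds broken (reactants):
  C-C: 2 × 335 = 670
  C-H: 8 × 418 = 3344
  C=C: 1 × 638 = 638
  H-H: 1 × 419 = 419
  Σ(broken) = 5071 kJ
Bonds formed (products):
  C-C: 3 × 335 = 1005
  C-H: 10 × 418 = 4180
  Σ(formed) = 5185 kJ
ΔH = Σ(broken) − Σ(formed) = 5071 − 5185 = −114 kJ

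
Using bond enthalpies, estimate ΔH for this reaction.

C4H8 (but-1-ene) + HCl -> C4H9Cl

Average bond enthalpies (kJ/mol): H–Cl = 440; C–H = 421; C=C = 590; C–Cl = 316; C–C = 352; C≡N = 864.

Bonds broken (reactants):
  C–C: 2 × 352 = 704
  C–H: 8 × 421 = 3368
  C=C: 1 × 590 = 590
  H–Cl: 1 × 440 = 440
  Σ(broken) = 5102 kJ
Bonds formed (products):
  C–C: 3 × 352 = 1056
  C–Cl: 1 × 316 = 316
  C–H: 9 × 421 = 3789
  Σ(formed) = 5161 kJ
ΔH = Σ(broken) − Σ(formed) = 5102 − 5161 = −59 kJ

ΔH ≈ −59 kJ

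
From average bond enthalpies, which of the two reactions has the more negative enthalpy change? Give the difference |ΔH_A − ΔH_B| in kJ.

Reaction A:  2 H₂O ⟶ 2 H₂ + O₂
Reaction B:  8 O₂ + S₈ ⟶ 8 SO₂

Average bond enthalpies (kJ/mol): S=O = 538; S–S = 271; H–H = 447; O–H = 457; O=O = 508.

Reaction A:
  Bonds broken (reactants):
    O–H: 4 × 457 = 1828
    Σ(broken) = 1828 kJ
  Bonds formed (products):
    H–H: 2 × 447 = 894
    O=O: 1 × 508 = 508
    Σ(formed) = 1402 kJ
  ΔH_A = 1828 − 1402 = +426 kJ
Reaction B:
  Bonds broken (reactants):
    O=O: 8 × 508 = 4064
    S–S: 8 × 271 = 2168
    Σ(broken) = 6232 kJ
  Bonds formed (products):
    S=O: 16 × 538 = 8608
    Σ(formed) = 8608 kJ
  ΔH_B = 6232 − 8608 = −2376 kJ
ΔH_A − ΔH_B = +2802 kJ, so reaction B has the more negative ΔH; |ΔH_A − ΔH_B| = 2802 kJ.

Reaction B, by 2802 kJ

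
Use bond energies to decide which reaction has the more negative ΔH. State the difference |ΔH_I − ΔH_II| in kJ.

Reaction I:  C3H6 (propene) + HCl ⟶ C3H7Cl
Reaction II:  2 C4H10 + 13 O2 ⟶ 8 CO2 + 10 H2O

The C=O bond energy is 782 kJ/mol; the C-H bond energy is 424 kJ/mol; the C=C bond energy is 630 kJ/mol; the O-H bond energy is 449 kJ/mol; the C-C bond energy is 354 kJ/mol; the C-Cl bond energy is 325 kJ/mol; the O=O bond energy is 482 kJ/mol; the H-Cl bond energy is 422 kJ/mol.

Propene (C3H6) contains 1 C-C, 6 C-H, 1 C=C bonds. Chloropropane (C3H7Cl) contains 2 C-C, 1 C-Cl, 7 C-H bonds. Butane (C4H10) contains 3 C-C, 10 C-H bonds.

Reaction II, by 4571 kJ

Reaction I:
  Bonds broken (reactants):
    C-C: 1 × 354 = 354
    C-H: 6 × 424 = 2544
    C=C: 1 × 630 = 630
    H-Cl: 1 × 422 = 422
    Σ(broken) = 3950 kJ
  Bonds formed (products):
    C-C: 2 × 354 = 708
    C-Cl: 1 × 325 = 325
    C-H: 7 × 424 = 2968
    Σ(formed) = 4001 kJ
  ΔH_I = 3950 − 4001 = −51 kJ
Reaction II:
  Bonds broken (reactants):
    C-C: 6 × 354 = 2124
    C-H: 20 × 424 = 8480
    O=O: 13 × 482 = 6266
    Σ(broken) = 16870 kJ
  Bonds formed (products):
    C=O: 16 × 782 = 12512
    O-H: 20 × 449 = 8980
    Σ(formed) = 21492 kJ
  ΔH_II = 16870 − 21492 = −4622 kJ
ΔH_I − ΔH_II = +4571 kJ, so reaction II has the more negative ΔH; |ΔH_I − ΔH_II| = 4571 kJ.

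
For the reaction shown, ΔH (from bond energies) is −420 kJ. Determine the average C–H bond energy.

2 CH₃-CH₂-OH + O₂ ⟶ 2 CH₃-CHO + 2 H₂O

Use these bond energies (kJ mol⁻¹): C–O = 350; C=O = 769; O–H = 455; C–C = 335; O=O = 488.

D(C–H) ≈ 420 kJ/mol

Let D be the C–H bond energy.
Σ(broken) = 2×335 + 10×D + 2×350 + 2×455 + 1×488 = 2768 + 10D
Σ(formed) = 2×335 + 8×D + 2×769 + 4×455 = 4028 + 8D
ΔH = Σ(broken) − Σ(formed) = (2768 + 10D) − (4028 + 8D) = −1260 + 2D
Setting this equal to −420 kJ gives 2D = 840, so D = 420 kJ/mol.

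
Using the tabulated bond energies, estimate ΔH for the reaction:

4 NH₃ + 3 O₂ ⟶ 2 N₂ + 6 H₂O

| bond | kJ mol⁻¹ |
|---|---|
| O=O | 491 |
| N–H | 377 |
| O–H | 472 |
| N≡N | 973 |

ΔH ≈ −1613 kJ

Bonds broken (reactants):
  N–H: 12 × 377 = 4524
  O=O: 3 × 491 = 1473
  Σ(broken) = 5997 kJ
Bonds formed (products):
  N≡N: 2 × 973 = 1946
  O–H: 12 × 472 = 5664
  Σ(formed) = 7610 kJ
ΔH = Σ(broken) − Σ(formed) = 5997 − 7610 = −1613 kJ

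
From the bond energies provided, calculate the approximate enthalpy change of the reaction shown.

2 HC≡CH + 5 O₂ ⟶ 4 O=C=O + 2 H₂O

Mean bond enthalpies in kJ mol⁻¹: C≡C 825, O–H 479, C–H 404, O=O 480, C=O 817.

Bonds broken (reactants):
  C≡C: 2 × 825 = 1650
  C–H: 4 × 404 = 1616
  O=O: 5 × 480 = 2400
  Σ(broken) = 5666 kJ
Bonds formed (products):
  C=O: 8 × 817 = 6536
  O–H: 4 × 479 = 1916
  Σ(formed) = 8452 kJ
ΔH = Σ(broken) − Σ(formed) = 5666 − 8452 = −2786 kJ

ΔH ≈ −2786 kJ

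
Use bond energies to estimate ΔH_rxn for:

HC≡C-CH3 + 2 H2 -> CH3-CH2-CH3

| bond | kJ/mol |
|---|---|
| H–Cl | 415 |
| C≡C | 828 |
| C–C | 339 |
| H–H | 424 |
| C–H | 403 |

ΔH ≈ −275 kJ

Bonds broken (reactants):
  C≡C: 1 × 828 = 828
  C–C: 1 × 339 = 339
  C–H: 4 × 403 = 1612
  H–H: 2 × 424 = 848
  Σ(broken) = 3627 kJ
Bonds formed (products):
  C–C: 2 × 339 = 678
  C–H: 8 × 403 = 3224
  Σ(formed) = 3902 kJ
ΔH = Σ(broken) − Σ(formed) = 3627 − 3902 = −275 kJ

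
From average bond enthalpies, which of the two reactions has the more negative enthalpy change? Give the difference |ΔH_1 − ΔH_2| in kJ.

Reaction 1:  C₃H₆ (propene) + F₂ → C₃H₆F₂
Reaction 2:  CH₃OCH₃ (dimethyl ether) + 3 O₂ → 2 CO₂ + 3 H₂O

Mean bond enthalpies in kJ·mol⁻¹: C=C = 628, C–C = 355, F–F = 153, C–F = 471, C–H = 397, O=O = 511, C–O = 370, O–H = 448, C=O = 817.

Reaction 1:
  Bonds broken (reactants):
    C–C: 1 × 355 = 355
    C–H: 6 × 397 = 2382
    C=C: 1 × 628 = 628
    F–F: 1 × 153 = 153
    Σ(broken) = 3518 kJ
  Bonds formed (products):
    C–C: 2 × 355 = 710
    C–F: 2 × 471 = 942
    C–H: 6 × 397 = 2382
    Σ(formed) = 4034 kJ
  ΔH_1 = 3518 − 4034 = −516 kJ
Reaction 2:
  Bonds broken (reactants):
    C–H: 6 × 397 = 2382
    C–O: 2 × 370 = 740
    O=O: 3 × 511 = 1533
    Σ(broken) = 4655 kJ
  Bonds formed (products):
    C=O: 4 × 817 = 3268
    O–H: 6 × 448 = 2688
    Σ(formed) = 5956 kJ
  ΔH_2 = 4655 − 5956 = −1301 kJ
ΔH_1 − ΔH_2 = +785 kJ, so reaction 2 has the more negative ΔH; |ΔH_1 − ΔH_2| = 785 kJ.

Reaction 2, by 785 kJ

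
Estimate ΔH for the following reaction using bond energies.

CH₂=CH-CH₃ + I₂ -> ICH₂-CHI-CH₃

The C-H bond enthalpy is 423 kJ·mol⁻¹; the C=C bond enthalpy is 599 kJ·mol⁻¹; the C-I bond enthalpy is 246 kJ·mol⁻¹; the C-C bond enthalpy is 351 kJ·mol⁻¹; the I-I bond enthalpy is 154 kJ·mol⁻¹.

ΔH ≈ −90 kJ

Bonds broken (reactants):
  C-C: 1 × 351 = 351
  C-H: 6 × 423 = 2538
  C=C: 1 × 599 = 599
  I-I: 1 × 154 = 154
  Σ(broken) = 3642 kJ
Bonds formed (products):
  C-C: 2 × 351 = 702
  C-H: 6 × 423 = 2538
  C-I: 2 × 246 = 492
  Σ(formed) = 3732 kJ
ΔH = Σ(broken) − Σ(formed) = 3642 − 3732 = −90 kJ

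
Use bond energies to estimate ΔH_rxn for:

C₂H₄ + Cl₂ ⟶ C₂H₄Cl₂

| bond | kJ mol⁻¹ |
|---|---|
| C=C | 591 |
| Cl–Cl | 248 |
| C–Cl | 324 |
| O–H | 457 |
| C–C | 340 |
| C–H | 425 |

ΔH ≈ −149 kJ

Bonds broken (reactants):
  C–H: 4 × 425 = 1700
  C=C: 1 × 591 = 591
  Cl–Cl: 1 × 248 = 248
  Σ(broken) = 2539 kJ
Bonds formed (products):
  C–C: 1 × 340 = 340
  C–Cl: 2 × 324 = 648
  C–H: 4 × 425 = 1700
  Σ(formed) = 2688 kJ
ΔH = Σ(broken) − Σ(formed) = 2539 − 2688 = −149 kJ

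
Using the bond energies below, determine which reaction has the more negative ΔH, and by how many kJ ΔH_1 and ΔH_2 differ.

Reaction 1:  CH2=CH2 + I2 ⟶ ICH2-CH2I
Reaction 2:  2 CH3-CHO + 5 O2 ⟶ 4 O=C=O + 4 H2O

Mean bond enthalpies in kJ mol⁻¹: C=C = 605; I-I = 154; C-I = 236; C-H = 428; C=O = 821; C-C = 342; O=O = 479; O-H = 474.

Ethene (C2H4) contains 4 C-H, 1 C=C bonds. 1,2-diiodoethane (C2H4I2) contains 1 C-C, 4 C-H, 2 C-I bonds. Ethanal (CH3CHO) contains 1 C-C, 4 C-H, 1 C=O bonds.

Reaction 2, by 2160 kJ

Reaction 1:
  Bonds broken (reactants):
    C-H: 4 × 428 = 1712
    C=C: 1 × 605 = 605
    I-I: 1 × 154 = 154
    Σ(broken) = 2471 kJ
  Bonds formed (products):
    C-C: 1 × 342 = 342
    C-H: 4 × 428 = 1712
    C-I: 2 × 236 = 472
    Σ(formed) = 2526 kJ
  ΔH_1 = 2471 − 2526 = −55 kJ
Reaction 2:
  Bonds broken (reactants):
    C-C: 2 × 342 = 684
    C-H: 8 × 428 = 3424
    C=O: 2 × 821 = 1642
    O=O: 5 × 479 = 2395
    Σ(broken) = 8145 kJ
  Bonds formed (products):
    C=O: 8 × 821 = 6568
    O-H: 8 × 474 = 3792
    Σ(formed) = 10360 kJ
  ΔH_2 = 8145 − 10360 = −2215 kJ
ΔH_1 − ΔH_2 = +2160 kJ, so reaction 2 has the more negative ΔH; |ΔH_1 − ΔH_2| = 2160 kJ.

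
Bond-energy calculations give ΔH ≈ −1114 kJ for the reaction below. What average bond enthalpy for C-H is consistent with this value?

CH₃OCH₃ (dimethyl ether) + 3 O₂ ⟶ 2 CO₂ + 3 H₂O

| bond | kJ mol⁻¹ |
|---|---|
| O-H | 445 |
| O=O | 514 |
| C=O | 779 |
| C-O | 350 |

Let D be the C-H bond energy.
Σ(broken) = 6×D + 2×350 + 3×514 = 2242 + 6D
Σ(formed) = 4×779 + 6×445 = 5786
ΔH = Σ(broken) − Σ(formed) = (2242 + 6D) − (5786) = −3544 + 6D
Setting this equal to −1114 kJ gives 6D = 2430, so D = 405 kJ/mol.

D(C-H) ≈ 405 kJ/mol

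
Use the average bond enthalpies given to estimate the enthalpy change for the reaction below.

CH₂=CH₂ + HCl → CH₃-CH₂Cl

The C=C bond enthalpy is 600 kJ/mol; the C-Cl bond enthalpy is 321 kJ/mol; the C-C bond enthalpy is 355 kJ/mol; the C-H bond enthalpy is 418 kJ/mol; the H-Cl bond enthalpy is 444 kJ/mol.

ΔH ≈ −50 kJ

Bonds broken (reactants):
  C-H: 4 × 418 = 1672
  C=C: 1 × 600 = 600
  H-Cl: 1 × 444 = 444
  Σ(broken) = 2716 kJ
Bonds formed (products):
  C-C: 1 × 355 = 355
  C-Cl: 1 × 321 = 321
  C-H: 5 × 418 = 2090
  Σ(formed) = 2766 kJ
ΔH = Σ(broken) − Σ(formed) = 2716 − 2766 = −50 kJ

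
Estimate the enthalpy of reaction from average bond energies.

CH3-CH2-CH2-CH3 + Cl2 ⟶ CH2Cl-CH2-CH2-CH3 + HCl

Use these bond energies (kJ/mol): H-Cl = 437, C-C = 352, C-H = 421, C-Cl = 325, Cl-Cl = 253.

Bonds broken (reactants):
  C-C: 3 × 352 = 1056
  C-H: 10 × 421 = 4210
  Cl-Cl: 1 × 253 = 253
  Σ(broken) = 5519 kJ
Bonds formed (products):
  C-C: 3 × 352 = 1056
  C-Cl: 1 × 325 = 325
  C-H: 9 × 421 = 3789
  H-Cl: 1 × 437 = 437
  Σ(formed) = 5607 kJ
ΔH = Σ(broken) − Σ(formed) = 5519 − 5607 = −88 kJ

ΔH ≈ −88 kJ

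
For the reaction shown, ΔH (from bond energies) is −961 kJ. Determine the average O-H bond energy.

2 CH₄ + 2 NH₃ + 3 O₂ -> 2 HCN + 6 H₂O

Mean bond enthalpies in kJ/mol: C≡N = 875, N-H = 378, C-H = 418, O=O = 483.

Let D be the O-H bond energy.
Σ(broken) = 8×418 + 6×378 + 3×483 = 7061
Σ(formed) = 2×875 + 2×418 + 12×D = 2586 + 12D
ΔH = Σ(broken) − Σ(formed) = (7061) − (2586 + 12D) = +4475 − 12D
Setting this equal to −961 kJ gives 12D = 5436, so D = 453 kJ/mol.

D(O-H) ≈ 453 kJ/mol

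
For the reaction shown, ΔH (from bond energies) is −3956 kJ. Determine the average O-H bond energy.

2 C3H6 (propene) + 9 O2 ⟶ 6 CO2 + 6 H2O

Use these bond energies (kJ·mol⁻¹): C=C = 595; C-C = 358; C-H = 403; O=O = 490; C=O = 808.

Let D be the O-H bond energy.
Σ(broken) = 2×358 + 12×403 + 2×595 + 9×490 = 11152
Σ(formed) = 12×808 + 12×D = 9696 + 12D
ΔH = Σ(broken) − Σ(formed) = (11152) − (9696 + 12D) = +1456 − 12D
Setting this equal to −3956 kJ gives 12D = 5412, so D = 451 kJ/mol.

D(O-H) ≈ 451 kJ/mol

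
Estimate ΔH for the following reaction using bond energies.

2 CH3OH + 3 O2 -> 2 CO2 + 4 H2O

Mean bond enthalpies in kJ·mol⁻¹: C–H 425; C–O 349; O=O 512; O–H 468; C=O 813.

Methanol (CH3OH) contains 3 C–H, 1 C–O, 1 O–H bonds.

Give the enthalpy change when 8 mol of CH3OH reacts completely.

Bonds broken (reactants):
  C–H: 6 × 425 = 2550
  C–O: 2 × 349 = 698
  O–H: 2 × 468 = 936
  O=O: 3 × 512 = 1536
  Σ(broken) = 5720 kJ
Bonds formed (products):
  C=O: 4 × 813 = 3252
  O–H: 8 × 468 = 3744
  Σ(formed) = 6996 kJ
ΔH = Σ(broken) − Σ(formed) = 5720 − 6996 = −1276 kJ
For 4× the reaction as written: 4 × (−1276) = −5104 kJ

ΔH = −5104 kJ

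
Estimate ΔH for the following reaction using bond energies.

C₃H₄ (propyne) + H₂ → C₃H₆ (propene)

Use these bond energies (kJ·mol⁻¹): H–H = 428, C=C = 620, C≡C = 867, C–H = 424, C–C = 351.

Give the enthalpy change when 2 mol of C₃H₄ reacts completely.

Bonds broken (reactants):
  C≡C: 1 × 867 = 867
  C–C: 1 × 351 = 351
  C–H: 4 × 424 = 1696
  H–H: 1 × 428 = 428
  Σ(broken) = 3342 kJ
Bonds formed (products):
  C–C: 1 × 351 = 351
  C–H: 6 × 424 = 2544
  C=C: 1 × 620 = 620
  Σ(formed) = 3515 kJ
ΔH = Σ(broken) − Σ(formed) = 3342 − 3515 = −173 kJ
For 2× the reaction as written: 2 × (−173) = −346 kJ

ΔH = −346 kJ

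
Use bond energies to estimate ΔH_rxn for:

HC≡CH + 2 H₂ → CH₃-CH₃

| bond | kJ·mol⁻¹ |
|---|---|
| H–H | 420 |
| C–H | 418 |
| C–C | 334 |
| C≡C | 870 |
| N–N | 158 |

Bonds broken (reactants):
  C≡C: 1 × 870 = 870
  C–H: 2 × 418 = 836
  H–H: 2 × 420 = 840
  Σ(broken) = 2546 kJ
Bonds formed (products):
  C–C: 1 × 334 = 334
  C–H: 6 × 418 = 2508
  Σ(formed) = 2842 kJ
ΔH = Σ(broken) − Σ(formed) = 2546 − 2842 = −296 kJ

ΔH ≈ −296 kJ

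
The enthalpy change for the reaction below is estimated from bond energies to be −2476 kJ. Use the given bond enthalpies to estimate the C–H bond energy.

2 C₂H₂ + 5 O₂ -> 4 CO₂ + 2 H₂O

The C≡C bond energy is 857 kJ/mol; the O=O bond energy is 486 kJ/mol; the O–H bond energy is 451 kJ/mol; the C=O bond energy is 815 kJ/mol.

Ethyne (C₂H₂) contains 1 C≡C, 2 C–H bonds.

Let D be the C–H bond energy.
Σ(broken) = 2×857 + 4×D + 5×486 = 4144 + 4D
Σ(formed) = 8×815 + 4×451 = 8324
ΔH = Σ(broken) − Σ(formed) = (4144 + 4D) − (8324) = −4180 + 4D
Setting this equal to −2476 kJ gives 4D = 1704, so D = 426 kJ/mol.

D(C–H) ≈ 426 kJ/mol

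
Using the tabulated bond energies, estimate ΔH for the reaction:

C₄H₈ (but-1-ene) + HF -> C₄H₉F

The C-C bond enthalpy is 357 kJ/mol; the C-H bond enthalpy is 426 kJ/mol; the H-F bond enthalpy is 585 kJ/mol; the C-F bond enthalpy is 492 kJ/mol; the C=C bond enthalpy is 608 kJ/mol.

ΔH ≈ −82 kJ

Bonds broken (reactants):
  C-C: 2 × 357 = 714
  C-H: 8 × 426 = 3408
  C=C: 1 × 608 = 608
  H-F: 1 × 585 = 585
  Σ(broken) = 5315 kJ
Bonds formed (products):
  C-C: 3 × 357 = 1071
  C-F: 1 × 492 = 492
  C-H: 9 × 426 = 3834
  Σ(formed) = 5397 kJ
ΔH = Σ(broken) − Σ(formed) = 5315 − 5397 = −82 kJ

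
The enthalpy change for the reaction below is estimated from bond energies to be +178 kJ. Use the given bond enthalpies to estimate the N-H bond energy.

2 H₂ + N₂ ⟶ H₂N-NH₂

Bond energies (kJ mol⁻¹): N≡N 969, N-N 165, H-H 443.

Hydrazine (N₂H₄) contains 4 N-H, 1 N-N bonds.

Let D be the N-H bond energy.
Σ(broken) = 2×443 + 1×969 = 1855
Σ(formed) = 4×D + 1×165 = 165 + 4D
ΔH = Σ(broken) − Σ(formed) = (1855) − (165 + 4D) = +1690 − 4D
Setting this equal to +178 kJ gives 4D = 1512, so D = 378 kJ/mol.

D(N-H) ≈ 378 kJ/mol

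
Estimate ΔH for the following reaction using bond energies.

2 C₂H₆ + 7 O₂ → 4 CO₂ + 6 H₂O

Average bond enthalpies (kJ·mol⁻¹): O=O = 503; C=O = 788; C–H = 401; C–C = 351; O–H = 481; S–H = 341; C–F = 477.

Bonds broken (reactants):
  C–C: 2 × 351 = 702
  C–H: 12 × 401 = 4812
  O=O: 7 × 503 = 3521
  Σ(broken) = 9035 kJ
Bonds formed (products):
  C=O: 8 × 788 = 6304
  O–H: 12 × 481 = 5772
  Σ(formed) = 12076 kJ
ΔH = Σ(broken) − Σ(formed) = 9035 − 12076 = −3041 kJ

ΔH ≈ −3041 kJ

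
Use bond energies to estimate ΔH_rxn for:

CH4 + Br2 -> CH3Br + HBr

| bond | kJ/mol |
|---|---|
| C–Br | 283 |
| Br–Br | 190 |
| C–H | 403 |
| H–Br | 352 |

Bonds broken (reactants):
  Br–Br: 1 × 190 = 190
  C–H: 4 × 403 = 1612
  Σ(broken) = 1802 kJ
Bonds formed (products):
  C–Br: 1 × 283 = 283
  C–H: 3 × 403 = 1209
  H–Br: 1 × 352 = 352
  Σ(formed) = 1844 kJ
ΔH = Σ(broken) − Σ(formed) = 1802 − 1844 = −42 kJ

ΔH ≈ −42 kJ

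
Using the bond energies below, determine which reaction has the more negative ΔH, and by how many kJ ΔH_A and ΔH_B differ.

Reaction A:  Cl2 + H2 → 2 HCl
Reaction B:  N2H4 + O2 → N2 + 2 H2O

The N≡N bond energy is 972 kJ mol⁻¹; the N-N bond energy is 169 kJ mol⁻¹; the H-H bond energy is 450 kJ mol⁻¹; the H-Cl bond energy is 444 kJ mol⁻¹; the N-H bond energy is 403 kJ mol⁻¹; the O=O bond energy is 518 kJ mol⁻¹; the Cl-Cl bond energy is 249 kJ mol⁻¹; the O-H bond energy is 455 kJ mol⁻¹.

Reaction B, by 304 kJ

Reaction A:
  Bonds broken (reactants):
    Cl-Cl: 1 × 249 = 249
    H-H: 1 × 450 = 450
    Σ(broken) = 699 kJ
  Bonds formed (products):
    H-Cl: 2 × 444 = 888
    Σ(formed) = 888 kJ
  ΔH_A = 699 − 888 = −189 kJ
Reaction B:
  Bonds broken (reactants):
    N-H: 4 × 403 = 1612
    N-N: 1 × 169 = 169
    O=O: 1 × 518 = 518
    Σ(broken) = 2299 kJ
  Bonds formed (products):
    N≡N: 1 × 972 = 972
    O-H: 4 × 455 = 1820
    Σ(formed) = 2792 kJ
  ΔH_B = 2299 − 2792 = −493 kJ
ΔH_A − ΔH_B = +304 kJ, so reaction B has the more negative ΔH; |ΔH_A − ΔH_B| = 304 kJ.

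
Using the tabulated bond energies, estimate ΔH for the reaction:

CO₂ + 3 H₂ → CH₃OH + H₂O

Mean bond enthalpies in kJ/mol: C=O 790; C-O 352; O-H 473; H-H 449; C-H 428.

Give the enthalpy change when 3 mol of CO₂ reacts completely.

Bonds broken (reactants):
  C=O: 2 × 790 = 1580
  H-H: 3 × 449 = 1347
  Σ(broken) = 2927 kJ
Bonds formed (products):
  C-H: 3 × 428 = 1284
  C-O: 1 × 352 = 352
  O-H: 3 × 473 = 1419
  Σ(formed) = 3055 kJ
ΔH = Σ(broken) − Σ(formed) = 2927 − 3055 = −128 kJ
For 3× the reaction as written: 3 × (−128) = −384 kJ

ΔH = −384 kJ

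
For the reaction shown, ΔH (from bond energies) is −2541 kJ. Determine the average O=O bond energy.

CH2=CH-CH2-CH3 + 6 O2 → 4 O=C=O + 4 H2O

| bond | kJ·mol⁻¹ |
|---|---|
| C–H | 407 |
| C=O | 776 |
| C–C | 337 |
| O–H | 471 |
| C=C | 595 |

Let D be the O=O bond energy.
Σ(broken) = 2×337 + 8×407 + 1×595 + 6×D = 4525 + 6D
Σ(formed) = 8×776 + 8×471 = 9976
ΔH = Σ(broken) − Σ(formed) = (4525 + 6D) − (9976) = −5451 + 6D
Setting this equal to −2541 kJ gives 6D = 2910, so D = 485 kJ/mol.

D(O=O) ≈ 485 kJ/mol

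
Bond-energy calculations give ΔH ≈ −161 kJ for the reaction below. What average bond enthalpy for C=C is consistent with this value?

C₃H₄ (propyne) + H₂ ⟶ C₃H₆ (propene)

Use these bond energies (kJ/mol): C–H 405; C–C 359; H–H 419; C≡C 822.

Let D be the C=C bond energy.
Σ(broken) = 1×822 + 1×359 + 4×405 + 1×419 = 3220
Σ(formed) = 1×359 + 6×405 + 1×D = 2789 + D
ΔH = Σ(broken) − Σ(formed) = (3220) − (2789 + D) = +431 − D
Setting this equal to −161 kJ gives D = 592 kJ/mol.

D(C=C) ≈ 592 kJ/mol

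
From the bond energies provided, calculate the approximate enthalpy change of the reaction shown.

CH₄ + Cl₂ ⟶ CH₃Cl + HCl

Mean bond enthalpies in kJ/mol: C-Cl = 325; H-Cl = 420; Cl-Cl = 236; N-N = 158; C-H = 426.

ΔH ≈ −83 kJ

Bonds broken (reactants):
  C-H: 4 × 426 = 1704
  Cl-Cl: 1 × 236 = 236
  Σ(broken) = 1940 kJ
Bonds formed (products):
  C-Cl: 1 × 325 = 325
  C-H: 3 × 426 = 1278
  H-Cl: 1 × 420 = 420
  Σ(formed) = 2023 kJ
ΔH = Σ(broken) − Σ(formed) = 1940 − 2023 = −83 kJ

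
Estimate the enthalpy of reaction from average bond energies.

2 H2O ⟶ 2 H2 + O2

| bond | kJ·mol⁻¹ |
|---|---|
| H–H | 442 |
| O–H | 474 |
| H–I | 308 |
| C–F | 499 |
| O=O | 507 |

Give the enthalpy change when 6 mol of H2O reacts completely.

Bonds broken (reactants):
  O–H: 4 × 474 = 1896
  Σ(broken) = 1896 kJ
Bonds formed (products):
  H–H: 2 × 442 = 884
  O=O: 1 × 507 = 507
  Σ(formed) = 1391 kJ
ΔH = Σ(broken) − Σ(formed) = 1896 − 1391 = +505 kJ
For 3× the reaction as written: 3 × (+505) = +1515 kJ

ΔH = +1515 kJ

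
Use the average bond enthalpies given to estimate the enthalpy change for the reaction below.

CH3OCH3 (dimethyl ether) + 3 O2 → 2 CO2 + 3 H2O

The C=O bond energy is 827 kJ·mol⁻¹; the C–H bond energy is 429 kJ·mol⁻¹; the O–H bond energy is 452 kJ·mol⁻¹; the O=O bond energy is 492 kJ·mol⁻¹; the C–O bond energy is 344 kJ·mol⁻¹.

Bonds broken (reactants):
  C–H: 6 × 429 = 2574
  C–O: 2 × 344 = 688
  O=O: 3 × 492 = 1476
  Σ(broken) = 4738 kJ
Bonds formed (products):
  C=O: 4 × 827 = 3308
  O–H: 6 × 452 = 2712
  Σ(formed) = 6020 kJ
ΔH = Σ(broken) − Σ(formed) = 4738 − 6020 = −1282 kJ

ΔH ≈ −1282 kJ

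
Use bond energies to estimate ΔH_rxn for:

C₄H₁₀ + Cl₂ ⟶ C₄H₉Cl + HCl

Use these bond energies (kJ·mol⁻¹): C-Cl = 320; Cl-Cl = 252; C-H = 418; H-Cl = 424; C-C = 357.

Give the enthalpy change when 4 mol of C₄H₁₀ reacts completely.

Bonds broken (reactants):
  C-C: 3 × 357 = 1071
  C-H: 10 × 418 = 4180
  Cl-Cl: 1 × 252 = 252
  Σ(broken) = 5503 kJ
Bonds formed (products):
  C-C: 3 × 357 = 1071
  C-Cl: 1 × 320 = 320
  C-H: 9 × 418 = 3762
  H-Cl: 1 × 424 = 424
  Σ(formed) = 5577 kJ
ΔH = Σ(broken) − Σ(formed) = 5503 − 5577 = −74 kJ
For 4× the reaction as written: 4 × (−74) = −296 kJ

ΔH = −296 kJ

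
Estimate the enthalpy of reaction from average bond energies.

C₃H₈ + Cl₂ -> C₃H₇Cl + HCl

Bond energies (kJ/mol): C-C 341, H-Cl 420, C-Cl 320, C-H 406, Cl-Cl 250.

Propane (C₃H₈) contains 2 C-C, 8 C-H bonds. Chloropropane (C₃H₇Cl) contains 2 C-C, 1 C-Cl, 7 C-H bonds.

Bonds broken (reactants):
  C-C: 2 × 341 = 682
  C-H: 8 × 406 = 3248
  Cl-Cl: 1 × 250 = 250
  Σ(broken) = 4180 kJ
Bonds formed (products):
  C-C: 2 × 341 = 682
  C-Cl: 1 × 320 = 320
  C-H: 7 × 406 = 2842
  H-Cl: 1 × 420 = 420
  Σ(formed) = 4264 kJ
ΔH = Σ(broken) − Σ(formed) = 4180 − 4264 = −84 kJ

ΔH ≈ −84 kJ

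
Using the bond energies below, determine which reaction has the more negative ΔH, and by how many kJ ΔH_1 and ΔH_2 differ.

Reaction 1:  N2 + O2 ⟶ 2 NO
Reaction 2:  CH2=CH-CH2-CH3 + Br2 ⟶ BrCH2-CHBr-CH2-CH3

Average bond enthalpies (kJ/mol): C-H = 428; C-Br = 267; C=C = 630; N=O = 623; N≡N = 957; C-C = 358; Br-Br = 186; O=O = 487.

Reaction 2, by 274 kJ

Reaction 1:
  Bonds broken (reactants):
    N≡N: 1 × 957 = 957
    O=O: 1 × 487 = 487
    Σ(broken) = 1444 kJ
  Bonds formed (products):
    N=O: 2 × 623 = 1246
    Σ(formed) = 1246 kJ
  ΔH_1 = 1444 − 1246 = +198 kJ
Reaction 2:
  Bonds broken (reactants):
    Br-Br: 1 × 186 = 186
    C-C: 2 × 358 = 716
    C-H: 8 × 428 = 3424
    C=C: 1 × 630 = 630
    Σ(broken) = 4956 kJ
  Bonds formed (products):
    C-Br: 2 × 267 = 534
    C-C: 3 × 358 = 1074
    C-H: 8 × 428 = 3424
    Σ(formed) = 5032 kJ
  ΔH_2 = 4956 − 5032 = −76 kJ
ΔH_1 − ΔH_2 = +274 kJ, so reaction 2 has the more negative ΔH; |ΔH_1 − ΔH_2| = 274 kJ.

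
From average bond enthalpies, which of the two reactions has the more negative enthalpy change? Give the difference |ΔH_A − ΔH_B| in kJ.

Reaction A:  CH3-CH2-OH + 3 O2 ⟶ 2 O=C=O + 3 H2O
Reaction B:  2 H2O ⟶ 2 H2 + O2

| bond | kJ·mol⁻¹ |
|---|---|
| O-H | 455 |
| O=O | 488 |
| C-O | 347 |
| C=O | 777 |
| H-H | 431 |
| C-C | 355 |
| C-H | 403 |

Reaction A, by 1672 kJ

Reaction A:
  Bonds broken (reactants):
    C-C: 1 × 355 = 355
    C-H: 5 × 403 = 2015
    C-O: 1 × 347 = 347
    O-H: 1 × 455 = 455
    O=O: 3 × 488 = 1464
    Σ(broken) = 4636 kJ
  Bonds formed (products):
    C=O: 4 × 777 = 3108
    O-H: 6 × 455 = 2730
    Σ(formed) = 5838 kJ
  ΔH_A = 4636 − 5838 = −1202 kJ
Reaction B:
  Bonds broken (reactants):
    O-H: 4 × 455 = 1820
    Σ(broken) = 1820 kJ
  Bonds formed (products):
    H-H: 2 × 431 = 862
    O=O: 1 × 488 = 488
    Σ(formed) = 1350 kJ
  ΔH_B = 1820 − 1350 = +470 kJ
ΔH_A − ΔH_B = −1672 kJ, so reaction A has the more negative ΔH; |ΔH_A − ΔH_B| = 1672 kJ.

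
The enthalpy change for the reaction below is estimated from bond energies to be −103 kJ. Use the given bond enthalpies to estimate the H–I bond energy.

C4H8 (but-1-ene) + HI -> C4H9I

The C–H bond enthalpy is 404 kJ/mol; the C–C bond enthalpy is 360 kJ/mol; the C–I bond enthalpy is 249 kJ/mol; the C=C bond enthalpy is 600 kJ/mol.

Let D be the H–I bond energy.
Σ(broken) = 2×360 + 8×404 + 1×600 + 1×D = 4552 + D
Σ(formed) = 3×360 + 9×404 + 1×249 = 4965
ΔH = Σ(broken) − Σ(formed) = (4552 + D) − (4965) = −413 + D
Setting this equal to −103 kJ gives D = 310 kJ/mol.

D(H–I) ≈ 310 kJ/mol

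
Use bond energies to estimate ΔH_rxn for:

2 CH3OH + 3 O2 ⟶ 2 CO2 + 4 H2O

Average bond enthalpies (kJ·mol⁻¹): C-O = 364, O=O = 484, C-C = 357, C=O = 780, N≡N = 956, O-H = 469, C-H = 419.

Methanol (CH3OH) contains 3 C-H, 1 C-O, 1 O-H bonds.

Bonds broken (reactants):
  C-H: 6 × 419 = 2514
  C-O: 2 × 364 = 728
  O-H: 2 × 469 = 938
  O=O: 3 × 484 = 1452
  Σ(broken) = 5632 kJ
Bonds formed (products):
  C=O: 4 × 780 = 3120
  O-H: 8 × 469 = 3752
  Σ(formed) = 6872 kJ
ΔH = Σ(broken) − Σ(formed) = 5632 − 6872 = −1240 kJ

ΔH ≈ −1240 kJ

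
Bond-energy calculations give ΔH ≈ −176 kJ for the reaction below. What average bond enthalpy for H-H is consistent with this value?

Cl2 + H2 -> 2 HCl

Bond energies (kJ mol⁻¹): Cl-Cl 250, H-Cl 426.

Let D be the H-H bond energy.
Σ(broken) = 1×250 + 1×D = 250 + D
Σ(formed) = 2×426 = 852
ΔH = Σ(broken) − Σ(formed) = (250 + D) − (852) = −602 + D
Setting this equal to −176 kJ gives D = 426 kJ/mol.

D(H-H) ≈ 426 kJ/mol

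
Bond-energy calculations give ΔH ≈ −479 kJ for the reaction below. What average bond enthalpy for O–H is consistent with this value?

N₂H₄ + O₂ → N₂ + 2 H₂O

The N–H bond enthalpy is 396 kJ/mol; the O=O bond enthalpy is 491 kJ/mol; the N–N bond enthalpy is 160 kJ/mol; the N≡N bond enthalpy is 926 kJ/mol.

Let D be the O–H bond energy.
Σ(broken) = 4×396 + 1×160 + 1×491 = 2235
Σ(formed) = 1×926 + 4×D = 926 + 4D
ΔH = Σ(broken) − Σ(formed) = (2235) − (926 + 4D) = +1309 − 4D
Setting this equal to −479 kJ gives 4D = 1788, so D = 447 kJ/mol.

D(O–H) ≈ 447 kJ/mol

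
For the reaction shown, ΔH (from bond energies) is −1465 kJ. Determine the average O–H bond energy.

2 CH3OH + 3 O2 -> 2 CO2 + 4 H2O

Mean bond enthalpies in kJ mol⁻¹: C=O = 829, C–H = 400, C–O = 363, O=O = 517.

Let D be the O–H bond energy.
Σ(broken) = 6×400 + 2×363 + 2×D + 3×517 = 4677 + 2D
Σ(formed) = 4×829 + 8×D = 3316 + 8D
ΔH = Σ(broken) − Σ(formed) = (4677 + 2D) − (3316 + 8D) = +1361 − 6D
Setting this equal to −1465 kJ gives 6D = 2826, so D = 471 kJ/mol.

D(O–H) ≈ 471 kJ/mol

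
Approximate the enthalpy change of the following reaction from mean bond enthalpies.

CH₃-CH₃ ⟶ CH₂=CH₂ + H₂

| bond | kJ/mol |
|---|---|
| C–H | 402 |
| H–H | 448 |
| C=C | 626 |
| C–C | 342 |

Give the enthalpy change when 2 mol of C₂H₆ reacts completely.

Bonds broken (reactants):
  C–C: 1 × 342 = 342
  C–H: 6 × 402 = 2412
  Σ(broken) = 2754 kJ
Bonds formed (products):
  C–H: 4 × 402 = 1608
  C=C: 1 × 626 = 626
  H–H: 1 × 448 = 448
  Σ(formed) = 2682 kJ
ΔH = Σ(broken) − Σ(formed) = 2754 − 2682 = +72 kJ
For 2× the reaction as written: 2 × (+72) = +144 kJ

ΔH = +144 kJ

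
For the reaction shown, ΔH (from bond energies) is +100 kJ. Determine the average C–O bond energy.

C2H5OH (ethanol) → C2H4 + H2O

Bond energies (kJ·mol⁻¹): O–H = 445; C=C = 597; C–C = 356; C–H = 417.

D(C–O) ≈ 369 kJ/mol

Let D be the C–O bond energy.
Σ(broken) = 1×356 + 5×417 + 1×D + 1×445 = 2886 + D
Σ(formed) = 4×417 + 1×597 + 2×445 = 3155
ΔH = Σ(broken) − Σ(formed) = (2886 + D) − (3155) = −269 + D
Setting this equal to +100 kJ gives D = 369 kJ/mol.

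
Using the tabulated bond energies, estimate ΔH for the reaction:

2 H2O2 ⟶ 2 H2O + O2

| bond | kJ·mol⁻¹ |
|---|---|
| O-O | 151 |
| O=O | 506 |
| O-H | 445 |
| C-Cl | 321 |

ΔH ≈ −204 kJ

Bonds broken (reactants):
  O-H: 4 × 445 = 1780
  O-O: 2 × 151 = 302
  Σ(broken) = 2082 kJ
Bonds formed (products):
  O-H: 4 × 445 = 1780
  O=O: 1 × 506 = 506
  Σ(formed) = 2286 kJ
ΔH = Σ(broken) − Σ(formed) = 2082 − 2286 = −204 kJ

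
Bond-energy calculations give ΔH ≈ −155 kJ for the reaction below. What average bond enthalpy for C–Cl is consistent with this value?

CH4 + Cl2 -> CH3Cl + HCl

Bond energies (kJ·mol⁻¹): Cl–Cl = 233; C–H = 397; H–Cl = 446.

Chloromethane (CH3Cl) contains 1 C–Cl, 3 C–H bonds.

D(C–Cl) ≈ 339 kJ/mol

Let D be the C–Cl bond energy.
Σ(broken) = 4×397 + 1×233 = 1821
Σ(formed) = 1×D + 3×397 + 1×446 = 1637 + D
ΔH = Σ(broken) − Σ(formed) = (1821) − (1637 + D) = +184 − D
Setting this equal to −155 kJ gives D = 339 kJ/mol.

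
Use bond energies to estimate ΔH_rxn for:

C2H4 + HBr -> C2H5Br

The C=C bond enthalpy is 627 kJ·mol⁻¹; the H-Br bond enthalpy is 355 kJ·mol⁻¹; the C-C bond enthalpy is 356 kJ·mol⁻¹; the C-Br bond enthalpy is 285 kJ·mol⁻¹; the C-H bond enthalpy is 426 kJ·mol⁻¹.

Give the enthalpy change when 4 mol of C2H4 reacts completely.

Bonds broken (reactants):
  C-H: 4 × 426 = 1704
  C=C: 1 × 627 = 627
  H-Br: 1 × 355 = 355
  Σ(broken) = 2686 kJ
Bonds formed (products):
  C-Br: 1 × 285 = 285
  C-C: 1 × 356 = 356
  C-H: 5 × 426 = 2130
  Σ(formed) = 2771 kJ
ΔH = Σ(broken) − Σ(formed) = 2686 − 2771 = −85 kJ
For 4× the reaction as written: 4 × (−85) = −340 kJ

ΔH = −340 kJ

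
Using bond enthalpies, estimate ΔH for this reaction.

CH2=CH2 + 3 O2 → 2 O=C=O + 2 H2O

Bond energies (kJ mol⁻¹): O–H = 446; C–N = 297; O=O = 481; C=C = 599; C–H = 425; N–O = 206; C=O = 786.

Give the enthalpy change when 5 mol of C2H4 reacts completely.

Bonds broken (reactants):
  C–H: 4 × 425 = 1700
  C=C: 1 × 599 = 599
  O=O: 3 × 481 = 1443
  Σ(broken) = 3742 kJ
Bonds formed (products):
  C=O: 4 × 786 = 3144
  O–H: 4 × 446 = 1784
  Σ(formed) = 4928 kJ
ΔH = Σ(broken) − Σ(formed) = 3742 − 4928 = −1186 kJ
For 5× the reaction as written: 5 × (−1186) = −5930 kJ

ΔH = −5930 kJ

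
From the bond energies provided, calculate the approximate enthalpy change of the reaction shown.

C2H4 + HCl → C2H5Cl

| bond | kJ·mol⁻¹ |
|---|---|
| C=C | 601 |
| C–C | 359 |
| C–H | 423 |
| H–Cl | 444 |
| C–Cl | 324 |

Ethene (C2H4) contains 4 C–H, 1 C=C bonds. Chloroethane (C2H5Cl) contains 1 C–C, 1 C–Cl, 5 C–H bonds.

ΔH ≈ −61 kJ

Bonds broken (reactants):
  C–H: 4 × 423 = 1692
  C=C: 1 × 601 = 601
  H–Cl: 1 × 444 = 444
  Σ(broken) = 2737 kJ
Bonds formed (products):
  C–C: 1 × 359 = 359
  C–Cl: 1 × 324 = 324
  C–H: 5 × 423 = 2115
  Σ(formed) = 2798 kJ
ΔH = Σ(broken) − Σ(formed) = 2737 − 2798 = −61 kJ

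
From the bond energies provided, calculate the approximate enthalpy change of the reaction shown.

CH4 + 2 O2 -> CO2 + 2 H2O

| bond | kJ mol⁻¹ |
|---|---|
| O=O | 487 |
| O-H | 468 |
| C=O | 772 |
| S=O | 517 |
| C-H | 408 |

ΔH ≈ −810 kJ

Bonds broken (reactants):
  C-H: 4 × 408 = 1632
  O=O: 2 × 487 = 974
  Σ(broken) = 2606 kJ
Bonds formed (products):
  C=O: 2 × 772 = 1544
  O-H: 4 × 468 = 1872
  Σ(formed) = 3416 kJ
ΔH = Σ(broken) − Σ(formed) = 2606 − 3416 = −810 kJ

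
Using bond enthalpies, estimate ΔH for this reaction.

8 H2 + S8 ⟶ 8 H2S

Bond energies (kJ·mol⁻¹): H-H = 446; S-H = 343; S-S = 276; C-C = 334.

ΔH ≈ +288 kJ

Bonds broken (reactants):
  H-H: 8 × 446 = 3568
  S-S: 8 × 276 = 2208
  Σ(broken) = 5776 kJ
Bonds formed (products):
  S-H: 16 × 343 = 5488
  Σ(formed) = 5488 kJ
ΔH = Σ(broken) − Σ(formed) = 5776 − 5488 = +288 kJ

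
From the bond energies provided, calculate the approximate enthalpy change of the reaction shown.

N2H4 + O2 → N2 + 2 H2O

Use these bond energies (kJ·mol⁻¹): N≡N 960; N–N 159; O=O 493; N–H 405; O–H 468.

ΔH ≈ −560 kJ

Bonds broken (reactants):
  N–H: 4 × 405 = 1620
  N–N: 1 × 159 = 159
  O=O: 1 × 493 = 493
  Σ(broken) = 2272 kJ
Bonds formed (products):
  N≡N: 1 × 960 = 960
  O–H: 4 × 468 = 1872
  Σ(formed) = 2832 kJ
ΔH = Σ(broken) − Σ(formed) = 2272 − 2832 = −560 kJ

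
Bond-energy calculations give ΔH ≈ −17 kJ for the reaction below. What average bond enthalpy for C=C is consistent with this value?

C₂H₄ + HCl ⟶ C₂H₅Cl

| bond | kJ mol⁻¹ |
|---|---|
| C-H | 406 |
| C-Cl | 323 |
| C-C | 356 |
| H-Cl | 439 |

Let D be the C=C bond energy.
Σ(broken) = 4×406 + 1×D + 1×439 = 2063 + D
Σ(formed) = 1×356 + 1×323 + 5×406 = 2709
ΔH = Σ(broken) − Σ(formed) = (2063 + D) − (2709) = −646 + D
Setting this equal to −17 kJ gives D = 629 kJ/mol.

D(C=C) ≈ 629 kJ/mol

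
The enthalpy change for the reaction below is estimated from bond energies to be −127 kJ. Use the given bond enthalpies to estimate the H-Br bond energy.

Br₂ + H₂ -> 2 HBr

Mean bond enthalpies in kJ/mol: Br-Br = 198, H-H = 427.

D(H-Br) ≈ 376 kJ/mol

Let D be the H-Br bond energy.
Σ(broken) = 1×198 + 1×427 = 625
Σ(formed) = 2×D = 2D
ΔH = Σ(broken) − Σ(formed) = (625) − (2D) = +625 − 2D
Setting this equal to −127 kJ gives 2D = 752, so D = 376 kJ/mol.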